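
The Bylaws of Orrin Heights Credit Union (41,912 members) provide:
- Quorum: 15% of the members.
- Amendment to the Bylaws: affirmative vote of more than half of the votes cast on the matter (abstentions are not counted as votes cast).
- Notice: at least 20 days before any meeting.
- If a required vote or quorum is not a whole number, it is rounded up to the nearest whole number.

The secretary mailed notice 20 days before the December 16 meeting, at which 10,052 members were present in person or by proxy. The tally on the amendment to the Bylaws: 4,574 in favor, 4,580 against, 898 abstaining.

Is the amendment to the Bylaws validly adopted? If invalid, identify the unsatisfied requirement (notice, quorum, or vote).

Notice: 20 days given; 20 required. Satisfied.
Quorum: 15% of 41,912 = 6,286.80, rounded up to 6,287; 10,052 present. Satisfied.
Vote: requires a majority of the votes cast (10,052 − 898 abstaining = 9,154); a majority of 9154 is 4578, so 4,578 needed; 4,574 in favor. Not satisfied.

Invalid — vote requirement not satisfied.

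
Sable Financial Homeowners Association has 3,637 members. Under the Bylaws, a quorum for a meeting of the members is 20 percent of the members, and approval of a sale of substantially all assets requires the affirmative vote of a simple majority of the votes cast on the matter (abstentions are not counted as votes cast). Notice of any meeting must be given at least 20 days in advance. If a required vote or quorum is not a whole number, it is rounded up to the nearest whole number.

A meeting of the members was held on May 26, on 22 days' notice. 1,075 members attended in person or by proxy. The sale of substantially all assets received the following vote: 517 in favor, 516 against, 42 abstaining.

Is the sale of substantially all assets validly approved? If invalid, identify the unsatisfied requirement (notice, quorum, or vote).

Notice: 22 days given; 20 required. Satisfied.
Quorum: 20% of 3,637 = 727.40, rounded up to 728; 1,075 present. Satisfied.
Vote: requires a majority of the votes cast (1,075 − 42 abstaining = 1,033); a majority of 1033 is 517, so 517 needed; 517 in favor. Satisfied.

Valid — all requirements satisfied.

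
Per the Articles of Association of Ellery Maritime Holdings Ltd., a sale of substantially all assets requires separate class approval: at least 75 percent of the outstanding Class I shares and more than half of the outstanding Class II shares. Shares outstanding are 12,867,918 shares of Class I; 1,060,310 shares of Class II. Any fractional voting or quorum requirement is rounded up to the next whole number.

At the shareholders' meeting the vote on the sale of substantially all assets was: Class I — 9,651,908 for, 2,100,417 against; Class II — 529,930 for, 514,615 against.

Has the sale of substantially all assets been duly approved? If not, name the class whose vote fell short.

Class I: 3/4 of 12867918 = 9650938.50, rounded up to 9650939; 9,650,939 required, 9,651,908 in favor — approved.
Class II: a majority of 1060310 is 530156; 530,156 required, 529,930 in favor — not approved.

Not approved — the Class II shares did not give the required vote.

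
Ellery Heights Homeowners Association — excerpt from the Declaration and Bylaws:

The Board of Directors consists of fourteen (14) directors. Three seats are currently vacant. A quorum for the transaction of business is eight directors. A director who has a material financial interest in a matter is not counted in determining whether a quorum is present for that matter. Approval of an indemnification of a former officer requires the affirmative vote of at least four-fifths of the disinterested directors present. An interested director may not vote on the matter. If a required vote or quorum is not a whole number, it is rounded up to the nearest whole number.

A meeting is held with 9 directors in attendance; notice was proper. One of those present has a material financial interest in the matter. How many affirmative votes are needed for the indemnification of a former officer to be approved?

The indemnification of a former officer requires four-fifths of the disinterested directors present (9 − 1 = 8).
4/5 of 8 = 6.40, rounded up to 7.

7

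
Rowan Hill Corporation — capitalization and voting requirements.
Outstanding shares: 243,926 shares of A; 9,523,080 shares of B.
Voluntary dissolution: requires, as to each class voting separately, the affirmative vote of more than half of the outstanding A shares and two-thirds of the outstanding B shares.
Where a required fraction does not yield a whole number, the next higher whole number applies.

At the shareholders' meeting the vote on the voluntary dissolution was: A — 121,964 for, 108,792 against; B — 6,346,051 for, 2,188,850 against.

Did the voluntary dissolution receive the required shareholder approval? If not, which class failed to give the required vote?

A: a majority of 243926 is 121964; 121,964 required, 121,964 in favor — approved.
B: 2/3 of 9523080 = 6348720; 6,348,720 required, 6,346,051 in favor — not approved.

Not approved — the B shares did not give the required vote.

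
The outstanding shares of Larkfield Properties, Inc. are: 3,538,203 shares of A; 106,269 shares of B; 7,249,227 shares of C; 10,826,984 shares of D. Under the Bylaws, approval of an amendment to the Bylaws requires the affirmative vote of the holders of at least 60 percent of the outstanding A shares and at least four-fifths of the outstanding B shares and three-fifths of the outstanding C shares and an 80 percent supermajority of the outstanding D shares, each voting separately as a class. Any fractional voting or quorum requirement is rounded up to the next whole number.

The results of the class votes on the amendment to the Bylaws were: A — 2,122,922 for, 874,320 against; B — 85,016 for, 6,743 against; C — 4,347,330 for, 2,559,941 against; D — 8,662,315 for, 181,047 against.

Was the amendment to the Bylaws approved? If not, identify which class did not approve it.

A: 3/5 of 3538203 = 2122921.80, rounded up to 2122922; 2,122,922 required, 2,122,922 in favor — approved.
B: 4/5 of 106269 = 85015.20, rounded up to 85016; 85,016 required, 85,016 in favor — approved.
C: 3/5 of 7249227 = 4349536.20, rounded up to 4349537; 4,349,537 required, 4,347,330 in favor — not approved.
D: 4/5 of 10826984 = 8661587.20, rounded up to 8661588; 8,661,588 required, 8,662,315 in favor — approved.

Not approved — the C shares did not give the required vote.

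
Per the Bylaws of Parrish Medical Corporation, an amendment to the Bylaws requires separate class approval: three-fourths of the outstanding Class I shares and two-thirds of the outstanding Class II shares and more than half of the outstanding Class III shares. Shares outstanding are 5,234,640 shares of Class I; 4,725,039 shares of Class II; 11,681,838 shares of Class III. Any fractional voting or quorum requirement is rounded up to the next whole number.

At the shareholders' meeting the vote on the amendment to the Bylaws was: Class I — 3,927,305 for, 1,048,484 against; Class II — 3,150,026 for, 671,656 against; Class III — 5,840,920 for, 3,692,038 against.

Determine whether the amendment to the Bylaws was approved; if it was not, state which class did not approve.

Approved — every class gave the required vote.

Class I: 3/4 of 5234640 = 3925980; 3,925,980 required, 3,927,305 in favor — approved.
Class II: 2/3 of 4725039 = 3150026; 3,150,026 required, 3,150,026 in favor — approved.
Class III: a majority of 11681838 is 5840920; 5,840,920 required, 5,840,920 in favor — approved.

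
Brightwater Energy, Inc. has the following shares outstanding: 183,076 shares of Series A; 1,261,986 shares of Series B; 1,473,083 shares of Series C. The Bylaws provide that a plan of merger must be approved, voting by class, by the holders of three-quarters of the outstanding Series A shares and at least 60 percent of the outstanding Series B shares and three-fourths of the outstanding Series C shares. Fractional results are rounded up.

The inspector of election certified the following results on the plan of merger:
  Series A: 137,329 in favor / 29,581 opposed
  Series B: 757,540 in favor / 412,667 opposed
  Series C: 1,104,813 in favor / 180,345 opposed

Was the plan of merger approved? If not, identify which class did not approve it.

Series A: 3/4 of 183076 = 137307; 137,307 required, 137,329 in favor — approved.
Series B: 3/5 of 1261986 = 757191.60, rounded up to 757192; 757,192 required, 757,540 in favor — approved.
Series C: 3/4 of 1473083 = 1104812.25, rounded up to 1104813; 1,104,813 required, 1,104,813 in favor — approved.

Approved — every class gave the required vote.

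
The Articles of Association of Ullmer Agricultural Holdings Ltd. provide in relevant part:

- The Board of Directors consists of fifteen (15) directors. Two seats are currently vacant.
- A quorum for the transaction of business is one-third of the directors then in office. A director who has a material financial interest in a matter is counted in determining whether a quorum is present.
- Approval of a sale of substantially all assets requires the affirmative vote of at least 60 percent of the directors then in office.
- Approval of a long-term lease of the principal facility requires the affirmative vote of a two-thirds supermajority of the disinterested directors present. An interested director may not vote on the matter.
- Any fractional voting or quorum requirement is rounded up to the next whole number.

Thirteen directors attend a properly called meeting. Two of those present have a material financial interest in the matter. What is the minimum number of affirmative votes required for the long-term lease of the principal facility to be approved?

The long-term lease of the principal facility requires two-thirds of the disinterested directors present (13 − 2 = 11).
2/3 of 11 = 7.33, rounded up to 8.

8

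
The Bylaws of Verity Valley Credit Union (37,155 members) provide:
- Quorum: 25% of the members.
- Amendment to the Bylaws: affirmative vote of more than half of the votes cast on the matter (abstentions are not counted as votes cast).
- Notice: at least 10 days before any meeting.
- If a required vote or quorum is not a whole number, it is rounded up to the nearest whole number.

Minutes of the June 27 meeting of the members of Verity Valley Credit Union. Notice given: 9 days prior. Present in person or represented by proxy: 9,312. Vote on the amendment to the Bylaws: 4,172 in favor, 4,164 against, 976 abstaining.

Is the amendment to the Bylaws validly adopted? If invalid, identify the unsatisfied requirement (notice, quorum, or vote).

Invalid — notice requirement not satisfied.

Notice: 9 days given; 10 required. Not satisfied.
Quorum: 25% of 37,155 = 9,288.75, rounded up to 9,289; 9,312 present. Satisfied.
Vote: requires a majority of the votes cast (9,312 − 976 abstaining = 8,336); a majority of 8336 is 4169, so 4,169 needed; 4,172 in favor. Satisfied.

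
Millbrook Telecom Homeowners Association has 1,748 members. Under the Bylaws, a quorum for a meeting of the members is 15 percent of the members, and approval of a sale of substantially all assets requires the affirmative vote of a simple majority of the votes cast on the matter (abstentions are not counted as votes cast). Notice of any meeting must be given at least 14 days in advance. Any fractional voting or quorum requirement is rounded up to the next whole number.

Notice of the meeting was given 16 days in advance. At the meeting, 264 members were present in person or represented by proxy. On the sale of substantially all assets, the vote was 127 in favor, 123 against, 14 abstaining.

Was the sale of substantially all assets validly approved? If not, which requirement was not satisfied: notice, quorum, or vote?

Notice: 16 days given; 14 required. Satisfied.
Quorum: 15% of 1,748 = 262.20, rounded up to 263; 264 present. Satisfied.
Vote: requires a majority of the votes cast (264 − 14 abstaining = 250); a majority of 250 is 126, so 126 needed; 127 in favor. Satisfied.

Valid — all requirements satisfied.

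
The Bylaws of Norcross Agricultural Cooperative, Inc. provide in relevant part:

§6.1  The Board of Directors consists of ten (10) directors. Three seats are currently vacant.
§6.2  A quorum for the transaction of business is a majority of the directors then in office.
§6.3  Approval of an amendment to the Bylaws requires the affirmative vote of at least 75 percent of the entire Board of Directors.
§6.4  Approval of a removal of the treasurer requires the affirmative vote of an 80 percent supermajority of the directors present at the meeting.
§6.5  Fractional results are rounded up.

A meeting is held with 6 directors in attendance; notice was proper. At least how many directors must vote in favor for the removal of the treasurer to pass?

5

The removal of the treasurer requires four-fifths of the directors present (6).
4/5 of 6 = 4.80, rounded up to 5.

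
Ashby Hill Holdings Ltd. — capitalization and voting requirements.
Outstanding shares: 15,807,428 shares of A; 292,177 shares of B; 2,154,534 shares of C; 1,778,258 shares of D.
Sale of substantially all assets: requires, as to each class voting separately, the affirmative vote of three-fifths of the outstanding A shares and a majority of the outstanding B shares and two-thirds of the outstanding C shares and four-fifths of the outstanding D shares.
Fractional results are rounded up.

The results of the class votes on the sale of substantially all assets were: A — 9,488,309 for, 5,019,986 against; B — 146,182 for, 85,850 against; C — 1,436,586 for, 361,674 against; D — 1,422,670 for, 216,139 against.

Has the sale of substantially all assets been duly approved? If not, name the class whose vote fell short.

A: 3/5 of 15807428 = 9484456.80, rounded up to 9484457; 9,484,457 required, 9,488,309 in favor — approved.
B: a majority of 292177 is 146089; 146,089 required, 146,182 in favor — approved.
C: 2/3 of 2154534 = 1436356; 1,436,356 required, 1,436,586 in favor — approved.
D: 4/5 of 1778258 = 1422606.40, rounded up to 1422607; 1,422,607 required, 1,422,670 in favor — approved.

Approved — every class gave the required vote.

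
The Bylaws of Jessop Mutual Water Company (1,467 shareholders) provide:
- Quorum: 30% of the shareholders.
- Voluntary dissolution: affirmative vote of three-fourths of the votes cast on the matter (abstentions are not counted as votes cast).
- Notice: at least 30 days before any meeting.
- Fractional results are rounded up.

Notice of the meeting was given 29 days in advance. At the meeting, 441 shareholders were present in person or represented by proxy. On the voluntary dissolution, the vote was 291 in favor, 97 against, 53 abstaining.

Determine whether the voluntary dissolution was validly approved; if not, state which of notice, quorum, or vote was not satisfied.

Notice: 29 days given; 30 required. Not satisfied.
Quorum: 30% of 1,467 = 440.10, rounded up to 441; 441 present. Satisfied.
Vote: requires three-fourths of the votes cast (441 − 53 abstaining = 388); 3/4 of 388 = 291, so 291 needed; 291 in favor. Satisfied.

Invalid — notice requirement not satisfied.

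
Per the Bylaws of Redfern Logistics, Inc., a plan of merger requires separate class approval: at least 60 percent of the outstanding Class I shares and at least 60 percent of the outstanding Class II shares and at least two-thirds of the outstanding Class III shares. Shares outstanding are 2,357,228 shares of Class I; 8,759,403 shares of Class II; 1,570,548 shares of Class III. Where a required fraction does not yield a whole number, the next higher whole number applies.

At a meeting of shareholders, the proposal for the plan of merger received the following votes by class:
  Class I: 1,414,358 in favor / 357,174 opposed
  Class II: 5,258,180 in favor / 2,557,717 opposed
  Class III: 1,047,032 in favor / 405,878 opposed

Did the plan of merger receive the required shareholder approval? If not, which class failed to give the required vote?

Class I: 3/5 of 2357228 = 1414336.80, rounded up to 1414337; 1,414,337 required, 1,414,358 in favor — approved.
Class II: 3/5 of 8759403 = 5255641.80, rounded up to 5255642; 5,255,642 required, 5,258,180 in favor — approved.
Class III: 2/3 of 1570548 = 1047032; 1,047,032 required, 1,047,032 in favor — approved.

Approved — every class gave the required vote.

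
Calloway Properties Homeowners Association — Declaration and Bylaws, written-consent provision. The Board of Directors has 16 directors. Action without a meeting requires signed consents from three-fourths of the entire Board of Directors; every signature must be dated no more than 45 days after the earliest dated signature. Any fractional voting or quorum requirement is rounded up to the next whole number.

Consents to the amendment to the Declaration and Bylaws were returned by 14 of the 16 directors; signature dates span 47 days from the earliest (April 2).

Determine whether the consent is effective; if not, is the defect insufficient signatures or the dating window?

Signatures required: three-fourths of 16 — 3/4 of 16 = 12, so 12 needed; 14 signed. Sufficient.
Dating window: the latest signature is 47 days after the earliest; the limit is 45 days. Outside the window.

Not effective — dating-window requirement not satisfied.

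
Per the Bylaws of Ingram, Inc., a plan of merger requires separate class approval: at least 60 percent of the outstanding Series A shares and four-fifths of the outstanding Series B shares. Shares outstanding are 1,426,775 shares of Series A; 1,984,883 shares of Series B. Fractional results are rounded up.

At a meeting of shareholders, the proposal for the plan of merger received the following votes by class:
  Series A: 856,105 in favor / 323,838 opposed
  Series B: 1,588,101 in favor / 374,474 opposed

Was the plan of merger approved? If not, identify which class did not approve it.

Series A: 3/5 of 1426775 = 856065; 856,065 required, 856,105 in favor — approved.
Series B: 4/5 of 1984883 = 1587906.40, rounded up to 1587907; 1,587,907 required, 1,588,101 in favor — approved.

Approved — every class gave the required vote.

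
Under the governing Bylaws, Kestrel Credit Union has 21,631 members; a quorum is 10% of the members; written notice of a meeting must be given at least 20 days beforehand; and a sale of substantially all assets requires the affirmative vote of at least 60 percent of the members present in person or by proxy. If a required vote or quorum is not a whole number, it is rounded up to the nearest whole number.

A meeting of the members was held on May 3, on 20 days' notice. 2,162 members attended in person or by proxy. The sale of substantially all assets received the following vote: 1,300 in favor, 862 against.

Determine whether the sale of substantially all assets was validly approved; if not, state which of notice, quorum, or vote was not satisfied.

Notice: 20 days given; 20 required. Satisfied.
Quorum: 10% of 21,631 = 2,163.10, rounded up to 2,164; 2,162 present. Not satisfied.
Vote: requires three-fifths of those present (2,162); 3/5 of 2162 = 1297.20, rounded up to 1298, so 1,298 needed; 1,300 in favor. Satisfied.

Invalid — quorum requirement not satisfied.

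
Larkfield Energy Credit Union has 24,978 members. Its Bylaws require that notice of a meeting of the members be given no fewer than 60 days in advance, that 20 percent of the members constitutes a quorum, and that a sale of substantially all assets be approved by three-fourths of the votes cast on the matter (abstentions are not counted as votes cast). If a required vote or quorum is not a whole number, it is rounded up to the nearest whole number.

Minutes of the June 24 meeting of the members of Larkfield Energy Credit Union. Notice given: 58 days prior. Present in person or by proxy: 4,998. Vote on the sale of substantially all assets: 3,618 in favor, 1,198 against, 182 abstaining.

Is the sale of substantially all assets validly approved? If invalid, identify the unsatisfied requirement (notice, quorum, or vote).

Invalid — notice requirement not satisfied.

Notice: 58 days given; 60 required. Not satisfied.
Quorum: 20% of 24,978 = 4,995.60, rounded up to 4,996; 4,998 present. Satisfied.
Vote: requires three-fourths of the votes cast (4,998 − 182 abstaining = 4,816); 3/4 of 4816 = 3612, so 3,612 needed; 3,618 in favor. Satisfied.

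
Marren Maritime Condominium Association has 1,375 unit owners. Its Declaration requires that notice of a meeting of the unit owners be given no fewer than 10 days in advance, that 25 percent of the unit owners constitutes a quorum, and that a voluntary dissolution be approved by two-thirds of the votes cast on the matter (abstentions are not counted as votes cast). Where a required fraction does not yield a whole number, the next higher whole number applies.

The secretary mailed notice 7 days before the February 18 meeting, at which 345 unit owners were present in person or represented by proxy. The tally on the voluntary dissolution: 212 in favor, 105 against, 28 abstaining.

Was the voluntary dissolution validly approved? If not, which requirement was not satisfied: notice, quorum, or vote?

Notice: 7 days given; 10 required. Not satisfied.
Quorum: 25% of 1,375 = 343.75, rounded up to 344; 345 present. Satisfied.
Vote: requires two-thirds of the votes cast (345 − 28 abstaining = 317); 2/3 of 317 = 211.33, rounded up to 212, so 212 needed; 212 in favor. Satisfied.

Invalid — notice requirement not satisfied.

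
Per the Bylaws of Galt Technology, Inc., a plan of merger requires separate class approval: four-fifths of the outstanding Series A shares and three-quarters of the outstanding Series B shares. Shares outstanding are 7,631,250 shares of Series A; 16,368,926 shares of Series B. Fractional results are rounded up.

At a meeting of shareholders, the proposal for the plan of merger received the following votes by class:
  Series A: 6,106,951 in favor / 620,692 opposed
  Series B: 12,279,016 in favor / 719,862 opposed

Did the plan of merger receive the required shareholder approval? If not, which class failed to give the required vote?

Approved — every class gave the required vote.

Series A: 4/5 of 7631250 = 6105000; 6,105,000 required, 6,106,951 in favor — approved.
Series B: 3/4 of 16368926 = 12276694.50, rounded up to 12276695; 12,276,695 required, 12,279,016 in favor — approved.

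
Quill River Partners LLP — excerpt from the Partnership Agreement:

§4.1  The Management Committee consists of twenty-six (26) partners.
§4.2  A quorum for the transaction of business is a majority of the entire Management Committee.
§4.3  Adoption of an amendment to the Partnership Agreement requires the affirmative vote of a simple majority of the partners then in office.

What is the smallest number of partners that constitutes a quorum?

14

A majority of 26 is 14.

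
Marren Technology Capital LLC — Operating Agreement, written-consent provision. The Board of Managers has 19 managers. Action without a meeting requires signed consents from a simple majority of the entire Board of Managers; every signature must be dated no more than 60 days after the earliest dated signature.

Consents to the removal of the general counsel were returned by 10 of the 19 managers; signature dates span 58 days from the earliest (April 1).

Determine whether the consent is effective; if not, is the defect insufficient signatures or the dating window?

Effective — both the signature and dating-window requirements are satisfied.

Signatures required: a simple majority of 19 — a majority of 19 is 10, so 10 needed; 10 signed. Sufficient.
Dating window: the latest signature is 58 days after the earliest; the limit is 60 days. Within the window.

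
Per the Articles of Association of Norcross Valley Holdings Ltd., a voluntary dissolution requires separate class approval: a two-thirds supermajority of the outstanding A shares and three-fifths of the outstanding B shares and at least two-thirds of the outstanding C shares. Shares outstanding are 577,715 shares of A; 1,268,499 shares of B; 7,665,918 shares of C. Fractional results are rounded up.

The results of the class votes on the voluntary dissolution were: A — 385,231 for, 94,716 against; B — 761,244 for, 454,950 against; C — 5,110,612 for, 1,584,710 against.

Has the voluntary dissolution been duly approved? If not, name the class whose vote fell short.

A: 2/3 of 577715 = 385143.33, rounded up to 385144; 385,144 required, 385,231 in favor — approved.
B: 3/5 of 1268499 = 761099.40, rounded up to 761100; 761,100 required, 761,244 in favor — approved.
C: 2/3 of 7665918 = 5110612; 5,110,612 required, 5,110,612 in favor — approved.

Approved — every class gave the required vote.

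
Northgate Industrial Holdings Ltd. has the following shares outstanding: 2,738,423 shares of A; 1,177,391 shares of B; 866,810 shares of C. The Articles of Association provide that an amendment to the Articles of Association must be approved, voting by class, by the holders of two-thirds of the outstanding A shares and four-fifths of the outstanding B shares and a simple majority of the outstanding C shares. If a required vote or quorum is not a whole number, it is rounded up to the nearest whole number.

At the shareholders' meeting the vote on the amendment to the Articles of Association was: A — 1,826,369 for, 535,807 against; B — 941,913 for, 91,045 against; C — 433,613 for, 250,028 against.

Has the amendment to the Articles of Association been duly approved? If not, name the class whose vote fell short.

A: 2/3 of 2738423 = 1825615.33, rounded up to 1825616; 1,825,616 required, 1,826,369 in favor — approved.
B: 4/5 of 1177391 = 941912.80, rounded up to 941913; 941,913 required, 941,913 in favor — approved.
C: a majority of 866810 is 433406; 433,406 required, 433,613 in favor — approved.

Approved — every class gave the required vote.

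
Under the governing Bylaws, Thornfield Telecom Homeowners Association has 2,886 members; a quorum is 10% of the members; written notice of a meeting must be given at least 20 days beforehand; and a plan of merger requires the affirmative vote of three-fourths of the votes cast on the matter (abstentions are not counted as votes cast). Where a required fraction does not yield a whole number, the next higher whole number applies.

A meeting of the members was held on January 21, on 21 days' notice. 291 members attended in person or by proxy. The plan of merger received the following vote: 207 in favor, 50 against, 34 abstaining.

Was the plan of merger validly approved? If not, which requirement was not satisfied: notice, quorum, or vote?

Valid — all requirements satisfied.

Notice: 21 days given; 20 required. Satisfied.
Quorum: 10% of 2,886 = 288.60, rounded up to 289; 291 present. Satisfied.
Vote: requires three-fourths of the votes cast (291 − 34 abstaining = 257); 3/4 of 257 = 192.75, rounded up to 193, so 193 needed; 207 in favor. Satisfied.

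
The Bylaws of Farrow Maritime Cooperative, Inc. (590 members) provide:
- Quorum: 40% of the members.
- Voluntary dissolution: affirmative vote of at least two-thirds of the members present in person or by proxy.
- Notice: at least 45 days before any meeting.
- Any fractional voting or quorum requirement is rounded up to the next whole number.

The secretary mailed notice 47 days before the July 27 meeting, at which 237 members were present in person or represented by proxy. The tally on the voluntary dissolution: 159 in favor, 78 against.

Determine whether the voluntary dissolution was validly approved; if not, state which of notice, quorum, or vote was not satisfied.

Valid — all requirements satisfied.

Notice: 47 days given; 45 required. Satisfied.
Quorum: 40% of 590 = 236; 237 present. Satisfied.
Vote: requires two-thirds of those present (237); 2/3 of 237 = 158, so 158 needed; 159 in favor. Satisfied.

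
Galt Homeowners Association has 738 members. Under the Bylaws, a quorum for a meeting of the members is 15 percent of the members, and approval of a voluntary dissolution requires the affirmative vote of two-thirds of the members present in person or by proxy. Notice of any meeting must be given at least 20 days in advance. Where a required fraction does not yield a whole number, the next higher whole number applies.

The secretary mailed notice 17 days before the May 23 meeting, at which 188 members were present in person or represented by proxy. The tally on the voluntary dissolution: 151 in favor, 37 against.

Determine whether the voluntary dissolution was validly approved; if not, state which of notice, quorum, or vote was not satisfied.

Notice: 17 days given; 20 required. Not satisfied.
Quorum: 15% of 738 = 110.70, rounded up to 111; 188 present. Satisfied.
Vote: requires two-thirds of those present (188); 2/3 of 188 = 125.33, rounded up to 126, so 126 needed; 151 in favor. Satisfied.

Invalid — notice requirement not satisfied.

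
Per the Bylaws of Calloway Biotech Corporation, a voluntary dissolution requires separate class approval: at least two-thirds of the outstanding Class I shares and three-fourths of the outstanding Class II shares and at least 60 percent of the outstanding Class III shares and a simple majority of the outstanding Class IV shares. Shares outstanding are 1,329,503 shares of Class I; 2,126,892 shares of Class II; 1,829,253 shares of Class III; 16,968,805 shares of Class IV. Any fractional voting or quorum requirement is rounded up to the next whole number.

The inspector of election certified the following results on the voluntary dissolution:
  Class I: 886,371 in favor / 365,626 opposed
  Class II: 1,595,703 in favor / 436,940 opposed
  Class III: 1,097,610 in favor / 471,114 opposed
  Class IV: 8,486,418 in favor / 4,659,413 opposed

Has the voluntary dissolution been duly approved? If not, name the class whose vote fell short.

Class I: 2/3 of 1329503 = 886335.33, rounded up to 886336; 886,336 required, 886,371 in favor — approved.
Class II: 3/4 of 2126892 = 1595169; 1,595,169 required, 1,595,703 in favor — approved.
Class III: 3/5 of 1829253 = 1097551.80, rounded up to 1097552; 1,097,552 required, 1,097,610 in favor — approved.
Class IV: a majority of 16968805 is 8484403; 8,484,403 required, 8,486,418 in favor — approved.

Approved — every class gave the required vote.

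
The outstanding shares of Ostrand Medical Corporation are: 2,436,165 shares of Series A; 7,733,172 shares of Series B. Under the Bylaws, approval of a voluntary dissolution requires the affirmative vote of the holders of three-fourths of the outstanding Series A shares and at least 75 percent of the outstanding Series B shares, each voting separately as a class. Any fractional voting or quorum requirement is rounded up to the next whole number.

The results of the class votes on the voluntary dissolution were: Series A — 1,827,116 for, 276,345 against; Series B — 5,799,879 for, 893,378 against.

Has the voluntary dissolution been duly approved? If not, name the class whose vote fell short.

Series A: 3/4 of 2436165 = 1827123.75, rounded up to 1827124; 1,827,124 required, 1,827,116 in favor — not approved.
Series B: 3/4 of 7733172 = 5799879; 5,799,879 required, 5,799,879 in favor — approved.

Not approved — the Series A shares did not give the required vote.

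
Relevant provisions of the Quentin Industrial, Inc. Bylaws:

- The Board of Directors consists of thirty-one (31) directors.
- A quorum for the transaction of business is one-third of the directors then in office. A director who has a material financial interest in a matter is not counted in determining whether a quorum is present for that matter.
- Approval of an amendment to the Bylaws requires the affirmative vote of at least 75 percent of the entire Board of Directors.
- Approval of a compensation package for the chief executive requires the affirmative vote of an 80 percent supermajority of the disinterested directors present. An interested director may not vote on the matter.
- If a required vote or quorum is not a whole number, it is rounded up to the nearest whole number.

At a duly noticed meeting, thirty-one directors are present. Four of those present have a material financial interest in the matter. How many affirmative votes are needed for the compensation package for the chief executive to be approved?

22

The compensation package for the chief executive requires four-fifths of the disinterested directors present (31 − 4 = 27).
4/5 of 27 = 21.60, rounded up to 22.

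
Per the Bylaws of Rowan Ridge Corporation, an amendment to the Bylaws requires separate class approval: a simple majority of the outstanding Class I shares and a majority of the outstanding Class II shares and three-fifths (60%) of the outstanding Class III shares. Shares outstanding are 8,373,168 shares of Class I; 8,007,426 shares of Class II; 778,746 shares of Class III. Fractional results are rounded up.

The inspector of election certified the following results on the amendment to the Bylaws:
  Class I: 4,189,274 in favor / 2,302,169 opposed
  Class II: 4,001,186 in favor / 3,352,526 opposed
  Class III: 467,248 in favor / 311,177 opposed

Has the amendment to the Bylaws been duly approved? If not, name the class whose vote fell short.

Class I: a majority of 8373168 is 4186585; 4,186,585 required, 4,189,274 in favor — approved.
Class II: a majority of 8007426 is 4003714; 4,003,714 required, 4,001,186 in favor — not approved.
Class III: 3/5 of 778746 = 467247.60, rounded up to 467248; 467,248 required, 467,248 in favor — approved.

Not approved — the Class II shares did not give the required vote.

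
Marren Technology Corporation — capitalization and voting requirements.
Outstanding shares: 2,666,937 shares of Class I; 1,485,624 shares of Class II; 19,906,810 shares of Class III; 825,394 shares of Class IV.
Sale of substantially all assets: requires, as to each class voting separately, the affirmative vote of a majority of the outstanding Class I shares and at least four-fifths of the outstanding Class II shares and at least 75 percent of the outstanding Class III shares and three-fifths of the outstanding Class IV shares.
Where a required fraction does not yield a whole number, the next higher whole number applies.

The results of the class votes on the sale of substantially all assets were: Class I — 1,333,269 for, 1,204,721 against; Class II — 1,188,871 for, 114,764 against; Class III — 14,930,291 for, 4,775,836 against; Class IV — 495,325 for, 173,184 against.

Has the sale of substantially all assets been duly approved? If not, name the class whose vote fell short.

Not approved — the Class I shares did not give the required vote.

Class I: a majority of 2666937 is 1333469; 1,333,469 required, 1,333,269 in favor — not approved.
Class II: 4/5 of 1485624 = 1188499.20, rounded up to 1188500; 1,188,500 required, 1,188,871 in favor — approved.
Class III: 3/4 of 19906810 = 14930107.50, rounded up to 14930108; 14,930,108 required, 14,930,291 in favor — approved.
Class IV: 3/5 of 825394 = 495236.40, rounded up to 495237; 495,237 required, 495,325 in favor — approved.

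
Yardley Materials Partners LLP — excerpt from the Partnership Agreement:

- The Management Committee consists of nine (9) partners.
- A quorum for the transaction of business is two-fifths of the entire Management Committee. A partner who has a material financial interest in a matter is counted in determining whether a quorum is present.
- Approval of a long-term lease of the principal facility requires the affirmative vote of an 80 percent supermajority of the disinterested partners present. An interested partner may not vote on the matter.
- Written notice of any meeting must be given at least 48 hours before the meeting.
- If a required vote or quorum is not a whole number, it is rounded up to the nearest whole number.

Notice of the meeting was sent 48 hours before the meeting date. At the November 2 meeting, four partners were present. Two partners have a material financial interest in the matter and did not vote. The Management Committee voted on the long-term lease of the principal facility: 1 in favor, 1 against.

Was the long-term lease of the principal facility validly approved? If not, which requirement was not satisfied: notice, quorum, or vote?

Invalid — vote requirement not satisfied.

Notice: 48 hours given; 48 required (48 ≥ 48). Satisfied.
Quorum: 4 present (interested partners count toward quorum); quorum is 4. Satisfied.
Vote: the long-term lease of the principal facility requires four-fifths of the disinterested partners present (4 − 2 = 2). 4/5 of 2 = 1.60, rounded up to 2, so 2 affirmative votes are needed; 1 voted in favor. Not satisfied.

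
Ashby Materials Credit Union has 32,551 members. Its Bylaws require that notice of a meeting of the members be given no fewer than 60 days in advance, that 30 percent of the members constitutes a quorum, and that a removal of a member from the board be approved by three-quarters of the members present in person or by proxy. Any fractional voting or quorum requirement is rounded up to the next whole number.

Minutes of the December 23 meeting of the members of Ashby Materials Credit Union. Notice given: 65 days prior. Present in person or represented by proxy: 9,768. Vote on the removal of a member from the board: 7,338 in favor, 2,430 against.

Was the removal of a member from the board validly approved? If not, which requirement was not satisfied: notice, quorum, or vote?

Notice: 65 days given; 60 required. Satisfied.
Quorum: 30% of 32,551 = 9,765.30, rounded up to 9,766; 9,768 present. Satisfied.
Vote: requires three-fourths of those present (9,768); 3/4 of 9768 = 7326, so 7,326 needed; 7,338 in favor. Satisfied.

Valid — all requirements satisfied.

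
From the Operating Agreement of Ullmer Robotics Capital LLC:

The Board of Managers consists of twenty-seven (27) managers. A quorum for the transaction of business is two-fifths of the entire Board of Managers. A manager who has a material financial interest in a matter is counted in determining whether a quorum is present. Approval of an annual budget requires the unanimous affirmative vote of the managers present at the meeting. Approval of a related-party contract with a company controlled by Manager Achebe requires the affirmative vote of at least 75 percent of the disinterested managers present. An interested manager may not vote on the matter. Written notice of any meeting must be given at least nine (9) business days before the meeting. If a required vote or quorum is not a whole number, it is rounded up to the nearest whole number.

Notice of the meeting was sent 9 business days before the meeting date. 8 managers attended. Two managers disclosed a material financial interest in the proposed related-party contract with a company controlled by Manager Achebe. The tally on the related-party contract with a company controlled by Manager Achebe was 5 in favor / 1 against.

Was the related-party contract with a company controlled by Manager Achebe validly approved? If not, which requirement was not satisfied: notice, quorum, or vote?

Invalid — quorum requirement not satisfied.

Notice: 9 business days given; 9 required (9 ≥ 9). Satisfied.
Quorum: 8 present (interested managers count toward quorum); quorum is 11. Not satisfied.
Vote: the related-party contract with a company controlled by Manager Achebe requires three-fourths of the disinterested managers present (8 − 2 = 6). 3/4 of 6 = 4.50, rounded up to 5, so 5 affirmative votes are needed; 5 voted in favor. Satisfied. (Moot — without a quorum no business can be validly transacted.)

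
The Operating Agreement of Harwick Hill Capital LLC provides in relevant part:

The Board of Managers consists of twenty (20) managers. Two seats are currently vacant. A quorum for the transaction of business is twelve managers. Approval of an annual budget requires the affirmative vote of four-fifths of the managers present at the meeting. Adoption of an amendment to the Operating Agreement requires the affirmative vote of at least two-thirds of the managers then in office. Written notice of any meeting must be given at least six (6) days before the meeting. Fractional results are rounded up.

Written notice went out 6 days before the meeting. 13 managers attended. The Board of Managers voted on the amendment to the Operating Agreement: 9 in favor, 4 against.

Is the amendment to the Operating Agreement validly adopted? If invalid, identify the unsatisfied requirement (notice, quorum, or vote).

Notice: 6 days given; 6 required (6 ≥ 6). Satisfied.
Quorum: 13 present; quorum is 12. Satisfied.
Vote: the amendment to the Operating Agreement requires two-thirds of the managers then in office (18). 2/3 of 18 = 12, so 12 affirmative votes are needed; 9 voted in favor. Not satisfied.

Invalid — vote requirement not satisfied.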